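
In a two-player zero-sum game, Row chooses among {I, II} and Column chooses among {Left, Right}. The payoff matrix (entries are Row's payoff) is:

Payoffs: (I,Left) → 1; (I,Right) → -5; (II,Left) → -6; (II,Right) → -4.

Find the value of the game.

Row minima: I → -5, II → -6; maximin = -5.
Column maxima: Left → 1, Right → -4; minimax = -4.
-5 ≠ -4, so there is no saddle point; optimal play is mixed.
Let Row play I with probability p. Expected payoff against Left: 1p + (-6)(1−p) = 7p − 6; against Right: (-5)p + (-4)(1−p) = −p − 4.
Setting these equal: 7p − 6 = −p − 4 ⇒ 8p = 2 ⇒ p = 1/4, and the value is (7)·(1/4) − 6 = -17/4.
For Column: with q = P(Left), equating I's and II's payoffs gives 6q − 5 = −2q − 4 ⇒ q = 1/8.

-17/4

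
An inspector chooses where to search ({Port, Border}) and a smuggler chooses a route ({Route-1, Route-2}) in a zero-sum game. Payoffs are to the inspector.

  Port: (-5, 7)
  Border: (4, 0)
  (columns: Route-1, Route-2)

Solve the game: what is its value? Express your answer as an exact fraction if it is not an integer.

Row minima: Port → -5, Border → 0; maximin = 0.
Column maxima: Route-1 → 4, Route-2 → 7; minimax = 4.
0 ≠ 4, so there is no saddle point; optimal play is mixed.
Let the inspector play Port with probability p. Expected payoff against Route-1: (-5)p + 4(1−p) = −9p + 4; against Route-2: 7p + 0(1−p) = 7p.
Setting these equal: −9p + 4 = 7p ⇒ −16p = -4 ⇒ p = 1/4, and the value is (-9)·(1/4) + 4 = 7/4.
For the smuggler: with q = P(Route-1), equating Port's and Border's payoffs gives −12q + 7 = 4q ⇒ q = 7/16.

7/4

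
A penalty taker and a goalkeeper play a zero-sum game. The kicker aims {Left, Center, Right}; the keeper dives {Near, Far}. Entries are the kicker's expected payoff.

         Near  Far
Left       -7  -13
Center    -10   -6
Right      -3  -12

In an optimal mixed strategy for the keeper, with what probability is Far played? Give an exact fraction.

Row minima: Left → -13, Center → -10, Right → -12; maximin = -10.
Column maxima: Near → -3, Far → -6; minimax = -6.
-10 ≠ -6, so there is no saddle point; optimal play is mixed.
Left is strictly dominated by Right, so the kicker never plays it.
On the remaining 2×2 (Center, Right vs Near, Far):
Let the kicker play Center with probability p. Expected payoff against Near: (-10)p + (-3)(1−p) = −7p − 3; against Far: (-6)p + (-12)(1−p) = 6p − 12.
Setting these equal: −7p − 3 = 6p − 12 ⇒ −13p = -9 ⇒ p = 9/13, and the value is (-7)·(9/13) − 3 = -102/13.
For the keeper: with q = P(Near), equating Center's and Right's payoffs gives −4q − 6 = 9q − 12 ⇒ q = 6/13.

7/13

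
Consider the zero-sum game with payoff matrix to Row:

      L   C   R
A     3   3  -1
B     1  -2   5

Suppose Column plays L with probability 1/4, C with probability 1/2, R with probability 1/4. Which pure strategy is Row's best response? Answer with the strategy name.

Expected payoff of A: (1/4)·3 + (1/2)·3 + (1/4)·(-1) = 2.
Expected payoff of B: (1/4)·1 + (1/2)·(-2) + (1/4)·5 = 1/2.
The largest is 2, so Row's best response is A.

A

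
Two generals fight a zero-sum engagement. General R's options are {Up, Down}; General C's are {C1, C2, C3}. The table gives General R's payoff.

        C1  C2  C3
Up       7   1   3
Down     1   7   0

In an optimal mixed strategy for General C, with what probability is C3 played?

Row minima: Up → 1, Down → 0; maximin = 1.
Column maxima: C1 → 7, C2 → 7, C3 → 3; minimax = 3.
1 ≠ 3, so there is no saddle point; optimal play is mixed.
C1 is strictly dominated by C3 (it gives General R strictly more in every row), so General C never plays it.
On the remaining 2×2 (Up, Down vs C2, C3):
Let General R play Up with probability p. Expected payoff against C2: 1p + 7(1−p) = −6p + 7; against C3: 3p + 0(1−p) = 3p.
Setting these equal: −6p + 7 = 3p ⇒ −9p = -7 ⇒ p = 7/9, and the value is (-6)·(7/9) + 7 = 7/3.
For General C: with q = P(C2), equating Up's and Down's payoffs gives −2q + 3 = 7q ⇒ q = 1/3.

2/3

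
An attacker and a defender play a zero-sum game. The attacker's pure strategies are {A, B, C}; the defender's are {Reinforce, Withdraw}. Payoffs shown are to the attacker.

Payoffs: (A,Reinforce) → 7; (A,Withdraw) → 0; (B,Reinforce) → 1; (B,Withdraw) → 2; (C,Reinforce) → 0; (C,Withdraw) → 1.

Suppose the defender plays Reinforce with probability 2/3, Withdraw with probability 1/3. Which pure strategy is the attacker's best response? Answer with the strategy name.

A

Expected payoff of A: (2/3)·7 + (1/3)·0 = 14/3.
Expected payoff of B: (2/3)·1 + (1/3)·2 = 4/3.
Expected payoff of C: (2/3)·0 + (1/3)·1 = 1/3.
The largest is 14/3, so the attacker's best response is A.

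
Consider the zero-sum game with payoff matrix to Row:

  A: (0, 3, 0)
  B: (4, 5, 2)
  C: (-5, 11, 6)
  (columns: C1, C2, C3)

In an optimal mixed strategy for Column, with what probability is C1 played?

4/13

Row minima: A → 0, B → 2, C → -5; maximin = 2.
Column maxima: C1 → 4, C2 → 11, C3 → 6; minimax = 4.
2 ≠ 4, so there is no saddle point; optimal play is mixed.
A is strictly dominated by B, so Row never plays it.
C2 is strictly dominated by C1 (it gives Row strictly more in every row), so Column never plays it.
On the remaining 2×2 (B, C vs C1, C3):
Let Row play B with probability p. Expected payoff against C1: 4p + (-5)(1−p) = 9p − 5; against C3: 2p + 6(1−p) = −4p + 6.
Setting these equal: 9p − 5 = −4p + 6 ⇒ 13p = 11 ⇒ p = 11/13, and the value is (9)·(11/13) − 5 = 34/13.
For Column: with q = P(C1), equating B's and C's payoffs gives 2q + 2 = −11q + 6 ⇒ q = 4/13.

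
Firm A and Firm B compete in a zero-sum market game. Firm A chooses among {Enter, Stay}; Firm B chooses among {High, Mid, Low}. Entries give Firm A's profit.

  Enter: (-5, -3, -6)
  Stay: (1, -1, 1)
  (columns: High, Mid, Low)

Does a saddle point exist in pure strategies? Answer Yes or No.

Row minima: Enter → -6, Stay → -1; maximin = -1.
Column maxima: High → 1, Mid → -1, Low → 1; minimax = -1.
maximin = minimax = -1, so a saddle point exists.

Yes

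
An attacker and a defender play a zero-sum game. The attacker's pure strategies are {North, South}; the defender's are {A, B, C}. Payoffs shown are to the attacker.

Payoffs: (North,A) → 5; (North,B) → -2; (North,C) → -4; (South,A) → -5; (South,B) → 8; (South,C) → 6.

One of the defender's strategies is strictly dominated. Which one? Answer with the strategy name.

B

C holds the attacker's payoff strictly below B in every row: -4 < -2, 6 < 8.
So B is strictly dominated for the defender.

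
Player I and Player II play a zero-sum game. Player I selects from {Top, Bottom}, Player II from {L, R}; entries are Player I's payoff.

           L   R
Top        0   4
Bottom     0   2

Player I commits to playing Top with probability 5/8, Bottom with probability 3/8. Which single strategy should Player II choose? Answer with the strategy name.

If Player II plays L, Player I's expected payoff is (5/8)·0 + (3/8)·0 = 0.
If Player II plays R, Player I's expected payoff is (5/8)·4 + (3/8)·2 = 13/4.
Player II minimizes Player I's payoff; the smallest is 0, so the best response is L.

L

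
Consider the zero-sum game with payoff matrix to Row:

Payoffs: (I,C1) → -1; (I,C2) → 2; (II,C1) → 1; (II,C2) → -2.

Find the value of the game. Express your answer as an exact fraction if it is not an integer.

Row minima: I → -1, II → -2; maximin = -1.
Column maxima: C1 → 1, C2 → 2; minimax = 1.
-1 ≠ 1, so there is no saddle point; optimal play is mixed.
Let Row play I with probability p. Expected payoff against C1: (-1)p + 1(1−p) = −2p + 1; against C2: 2p + (-2)(1−p) = 4p − 2.
Setting these equal: −2p + 1 = 4p − 2 ⇒ −6p = -3 ⇒ p = 1/2, and the value is (-2)·(1/2) + 1 = 0.
For Column: with q = P(C1), equating I's and II's payoffs gives −3q + 2 = 3q − 2 ⇒ q = 2/3.

0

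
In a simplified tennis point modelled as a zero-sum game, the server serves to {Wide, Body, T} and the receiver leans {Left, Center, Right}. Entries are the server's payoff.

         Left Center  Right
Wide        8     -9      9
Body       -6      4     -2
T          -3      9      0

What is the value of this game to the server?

Row minima: Wide → -9, Body → -6, T → -3; maximin = -3.
Column maxima: Left → 8, Center → 9, Right → 9; minimax = 8.
-3 ≠ 8, so there is no saddle point; optimal play is mixed.
Body is strictly dominated by T, so the server never plays it.
Right is strictly dominated by Left (it gives the server strictly more in every row), so the receiver never plays it.
On the remaining 2×2 (Wide, T vs Left, Center):
Let the server play Wide with probability p. Expected payoff against Left: 8p + (-3)(1−p) = 11p − 3; against Center: (-9)p + 9(1−p) = −18p + 9.
Setting these equal: 11p − 3 = −18p + 9 ⇒ 29p = 12 ⇒ p = 12/29, and the value is (11)·(12/29) − 3 = 45/29.
For the receiver: with q = P(Left), equating Wide's and T's payoffs gives 17q − 9 = −12q + 9 ⇒ q = 18/29.

45/29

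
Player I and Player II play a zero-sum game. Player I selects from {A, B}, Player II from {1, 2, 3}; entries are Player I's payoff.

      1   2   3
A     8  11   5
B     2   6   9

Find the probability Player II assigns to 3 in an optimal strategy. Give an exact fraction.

Row minima: A → 5, B → 2; maximin = 5.
Column maxima: 1 → 8, 2 → 11, 3 → 9; minimax = 8.
5 ≠ 8, so there is no saddle point; optimal play is mixed.
2 is strictly dominated by 1 (it gives Player I strictly more in every row), so Player II never plays it.
On the remaining 2×2 (A, B vs 1, 3):
Let Player I play A with probability p. Expected payoff against 1: 8p + 2(1−p) = 6p + 2; against 3: 5p + 9(1−p) = −4p + 9.
Setting these equal: 6p + 2 = −4p + 9 ⇒ 10p = 7 ⇒ p = 7/10, and the value is (6)·(7/10) + 2 = 31/5.
For Player II: with q = P(1), equating A's and B's payoffs gives 3q + 5 = −7q + 9 ⇒ q = 2/5.

3/5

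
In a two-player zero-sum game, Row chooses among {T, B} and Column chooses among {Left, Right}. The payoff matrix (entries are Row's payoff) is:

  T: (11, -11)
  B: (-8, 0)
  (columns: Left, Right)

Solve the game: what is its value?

Row minima: T → -11, B → -8; maximin = -8.
Column maxima: Left → 11, Right → 0; minimax = 0.
-8 ≠ 0, so there is no saddle point; optimal play is mixed.
Let Row play T with probability p. Expected payoff against Left: 11p + (-8)(1−p) = 19p − 8; against Right: (-11)p + 0(1−p) = −11p.
Setting these equal: 19p − 8 = −11p ⇒ 30p = 8 ⇒ p = 4/15, and the value is (19)·(4/15) − 8 = -44/15.
For Column: with q = P(Left), equating T's and B's payoffs gives 22q − 11 = −8q ⇒ q = 11/30.

-44/15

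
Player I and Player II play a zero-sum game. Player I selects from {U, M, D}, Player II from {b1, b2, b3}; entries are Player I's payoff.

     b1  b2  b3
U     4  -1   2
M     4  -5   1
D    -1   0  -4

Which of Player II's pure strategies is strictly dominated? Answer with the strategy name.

b3 holds Player I's payoff strictly below b1 in every row: 2 < 4, 1 < 4, -4 < -1.
So b1 is strictly dominated for Player II.

b1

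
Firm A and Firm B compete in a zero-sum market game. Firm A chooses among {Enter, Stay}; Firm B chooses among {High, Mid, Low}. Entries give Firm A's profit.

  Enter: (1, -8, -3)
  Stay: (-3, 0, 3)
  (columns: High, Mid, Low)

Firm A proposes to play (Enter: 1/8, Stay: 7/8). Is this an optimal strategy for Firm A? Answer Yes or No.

Against High this mix gives (1/8)·1 + (7/8)·(-3) = -5/2.
Against Mid this mix gives (1/8)·(-8) + (7/8)·0 = -1.
Against Low this mix gives (1/8)·(-3) + (7/8)·3 = 9/4.
Firm B will play High, holding Firm A to -5/2. Shifting weight toward the row that does better against High would raise this floor (the equalizing mix achieves -2 against both High and Mid), so the proposed strategy is not optimal.

No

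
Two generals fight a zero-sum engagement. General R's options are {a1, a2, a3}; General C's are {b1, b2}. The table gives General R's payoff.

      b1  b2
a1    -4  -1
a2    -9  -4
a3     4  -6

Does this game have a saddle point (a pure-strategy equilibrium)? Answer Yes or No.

No

Row minima: a1 → -4, a2 → -9, a3 → -6; maximin = -4.
Column maxima: b1 → 4, b2 → -1; minimax = -1.
-4 ≠ -1, so no pure-strategy equilibrium exists.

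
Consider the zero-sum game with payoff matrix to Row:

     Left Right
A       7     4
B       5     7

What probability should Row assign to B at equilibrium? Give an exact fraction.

Row minima: A → 4, B → 5; maximin = 5.
Column maxima: Left → 7, Right → 7; minimax = 7.
5 ≠ 7, so there is no saddle point; optimal play is mixed.
Let Row play A with probability p. Expected payoff against Left: 7p + 5(1−p) = 2p + 5; against Right: 4p + 7(1−p) = −3p + 7.
Setting these equal: 2p + 5 = −3p + 7 ⇒ 5p = 2 ⇒ p = 2/5, and the value is (2)·(2/5) + 5 = 29/5.
For Column: with q = P(Left), equating A's and B's payoffs gives 3q + 4 = −2q + 7 ⇒ q = 3/5.

3/5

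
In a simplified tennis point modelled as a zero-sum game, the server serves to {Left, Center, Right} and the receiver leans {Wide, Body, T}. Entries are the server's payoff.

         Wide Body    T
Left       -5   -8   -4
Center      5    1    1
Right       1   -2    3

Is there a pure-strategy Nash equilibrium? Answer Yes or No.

Yes

Row minima: Left → -8, Center → 1, Right → -2; maximin = 1.
Column maxima: Wide → 5, Body → 1, T → 3; minimax = 1.
maximin = minimax = 1, so a saddle point exists.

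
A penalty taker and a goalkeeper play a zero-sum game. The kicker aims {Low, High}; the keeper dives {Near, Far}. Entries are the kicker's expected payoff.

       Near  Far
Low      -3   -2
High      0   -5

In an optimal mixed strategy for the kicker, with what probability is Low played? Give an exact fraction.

5/6

Row minima: Low → -3, High → -5; maximin = -3.
Column maxima: Near → 0, Far → -2; minimax = -2.
-3 ≠ -2, so there is no saddle point; optimal play is mixed.
Let the kicker play Low with probability p. Expected payoff against Near: (-3)p + 0(1−p) = −3p; against Far: (-2)p + (-5)(1−p) = 3p − 5.
Setting these equal: −3p = 3p − 5 ⇒ −6p = -5 ⇒ p = 5/6, and the value is (-3)·(5/6) = -5/2.
For the keeper: with q = P(Near), equating Low's and High's payoffs gives −q − 2 = 5q − 5 ⇒ q = 1/2.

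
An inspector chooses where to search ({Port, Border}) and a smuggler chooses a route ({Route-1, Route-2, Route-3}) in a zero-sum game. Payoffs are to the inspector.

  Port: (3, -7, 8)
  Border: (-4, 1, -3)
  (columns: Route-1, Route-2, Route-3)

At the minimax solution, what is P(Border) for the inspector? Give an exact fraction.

2/3

Row minima: Port → -7, Border → -4; maximin = -4.
Column maxima: Route-1 → 3, Route-2 → 1, Route-3 → 8; minimax = 1.
-4 ≠ 1, so there is no saddle point; optimal play is mixed.
Route-3 is strictly dominated by Route-1 (it gives the inspector strictly more in every row), so the smuggler never plays it.
On the remaining 2×2 (Port, Border vs Route-1, Route-2):
Let the inspector play Port with probability p. Expected payoff against Route-1: 3p + (-4)(1−p) = 7p − 4; against Route-2: (-7)p + 1(1−p) = −8p + 1.
Setting these equal: 7p − 4 = −8p + 1 ⇒ 15p = 5 ⇒ p = 1/3, and the value is (7)·(1/3) − 4 = -5/3.
For the smuggler: with q = P(Route-1), equating Port's and Border's payoffs gives 10q − 7 = −5q + 1 ⇒ q = 8/15.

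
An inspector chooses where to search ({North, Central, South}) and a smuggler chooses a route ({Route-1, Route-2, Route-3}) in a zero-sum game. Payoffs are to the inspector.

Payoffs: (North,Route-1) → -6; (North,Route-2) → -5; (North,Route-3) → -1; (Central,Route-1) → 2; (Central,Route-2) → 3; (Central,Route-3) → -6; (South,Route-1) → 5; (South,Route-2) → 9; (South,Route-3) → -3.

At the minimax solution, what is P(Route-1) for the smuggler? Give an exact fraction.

Row minima: North → -6, Central → -6, South → -3; maximin = -3.
Column maxima: Route-1 → 5, Route-2 → 9, Route-3 → -1; minimax = -1.
-3 ≠ -1, so there is no saddle point; optimal play is mixed.
Central is strictly dominated by South, so the inspector never plays it.
Route-2 is strictly dominated by Route-1 (it gives the inspector strictly more in every row), so the smuggler never plays it.
On the remaining 2×2 (North, South vs Route-1, Route-3):
Let the inspector play North with probability p. Expected payoff against Route-1: (-6)p + 5(1−p) = −11p + 5; against Route-3: (-1)p + (-3)(1−p) = 2p − 3.
Setting these equal: −11p + 5 = 2p − 3 ⇒ −13p = -8 ⇒ p = 8/13, and the value is (-11)·(8/13) + 5 = -23/13.
For the smuggler: with q = P(Route-1), equating North's and South's payoffs gives −5q − 1 = 8q − 3 ⇒ q = 2/13.

2/13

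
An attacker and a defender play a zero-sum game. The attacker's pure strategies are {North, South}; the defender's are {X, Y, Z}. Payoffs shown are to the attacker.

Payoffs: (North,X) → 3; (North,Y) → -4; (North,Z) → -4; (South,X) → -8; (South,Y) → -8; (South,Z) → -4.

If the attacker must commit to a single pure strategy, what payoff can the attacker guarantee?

Row minima: North → -4, South → -8.
The best of these is -4.

-4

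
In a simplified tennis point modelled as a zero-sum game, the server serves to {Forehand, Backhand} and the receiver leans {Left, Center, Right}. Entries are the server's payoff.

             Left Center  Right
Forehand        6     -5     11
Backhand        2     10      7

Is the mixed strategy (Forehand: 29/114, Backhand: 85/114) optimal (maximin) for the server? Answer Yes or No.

No

Against Left this mix gives (29/114)·6 + (85/114)·2 = 172/57.
Against Center this mix gives (29/114)·(-5) + (85/114)·10 = 235/38.
Against Right this mix gives (29/114)·11 + (85/114)·7 = 457/57.
The receiver will play Left, holding the server to 172/57. Shifting weight toward the row that does better against Left would raise this floor (the equalizing mix achieves 70/19 against both Left and Center), so the proposed strategy is not optimal.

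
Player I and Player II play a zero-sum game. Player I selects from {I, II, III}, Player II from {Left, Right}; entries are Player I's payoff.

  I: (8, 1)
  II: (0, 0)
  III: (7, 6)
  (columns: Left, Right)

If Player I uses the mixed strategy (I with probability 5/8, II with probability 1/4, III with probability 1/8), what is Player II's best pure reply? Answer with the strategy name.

If Player II plays Left, Player I's expected payoff is (5/8)·8 + (1/4)·0 + (1/8)·7 = 47/8.
If Player II plays Right, Player I's expected payoff is (5/8)·1 + (1/4)·0 + (1/8)·6 = 11/8.
Player II minimizes Player I's payoff; the smallest is 11/8, so the best response is Right.

Right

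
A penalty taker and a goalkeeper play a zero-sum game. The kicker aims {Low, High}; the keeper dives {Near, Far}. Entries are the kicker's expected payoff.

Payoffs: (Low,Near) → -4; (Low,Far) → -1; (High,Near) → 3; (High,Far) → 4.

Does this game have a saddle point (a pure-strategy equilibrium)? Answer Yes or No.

Yes

Row minima: Low → -4, High → 3; maximin = 3.
Column maxima: Near → 3, Far → 4; minimax = 3.
maximin = minimax = 3, so a saddle point exists.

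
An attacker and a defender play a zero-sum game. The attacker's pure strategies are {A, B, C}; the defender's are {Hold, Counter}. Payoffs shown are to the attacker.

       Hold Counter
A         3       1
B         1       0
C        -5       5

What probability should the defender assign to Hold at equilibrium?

1/3

Row minima: A → 1, B → 0, C → -5; maximin = 1.
Column maxima: Hold → 3, Counter → 5; minimax = 3.
1 ≠ 3, so there is no saddle point; optimal play is mixed.
B is strictly dominated by A, so the attacker never plays it.
On the remaining 2×2 (A, C vs Hold, Counter):
Let the attacker play A with probability p. Expected payoff against Hold: 3p + (-5)(1−p) = 8p − 5; against Counter: 1p + 5(1−p) = −4p + 5.
Setting these equal: 8p − 5 = −4p + 5 ⇒ 12p = 10 ⇒ p = 5/6, and the value is (8)·(5/6) − 5 = 5/3.
For the defender: with q = P(Hold), equating A's and C's payoffs gives 2q + 1 = −10q + 5 ⇒ q = 1/3.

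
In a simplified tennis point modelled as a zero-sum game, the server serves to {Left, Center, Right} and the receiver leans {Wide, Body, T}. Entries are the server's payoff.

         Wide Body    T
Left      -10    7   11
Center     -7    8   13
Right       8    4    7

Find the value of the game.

Row minima: Left → -10, Center → -7, Right → 4; maximin = 4.
Column maxima: Wide → 8, Body → 8, T → 13; minimax = 8.
4 ≠ 8, so there is no saddle point; optimal play is mixed.
Left is strictly dominated by Center, so the server never plays it.
T is strictly dominated by Body (it gives the server strictly more in every row), so the receiver never plays it.
On the remaining 2×2 (Center, Right vs Wide, Body):
Let the server play Center with probability p. Expected payoff against Wide: (-7)p + 8(1−p) = −15p + 8; against Body: 8p + 4(1−p) = 4p + 4.
Setting these equal: −15p + 8 = 4p + 4 ⇒ −19p = -4 ⇒ p = 4/19, and the value is (-15)·(4/19) + 8 = 92/19.
For the receiver: with q = P(Wide), equating Center's and Right's payoffs gives −15q + 8 = 4q + 4 ⇒ q = 4/19.

92/19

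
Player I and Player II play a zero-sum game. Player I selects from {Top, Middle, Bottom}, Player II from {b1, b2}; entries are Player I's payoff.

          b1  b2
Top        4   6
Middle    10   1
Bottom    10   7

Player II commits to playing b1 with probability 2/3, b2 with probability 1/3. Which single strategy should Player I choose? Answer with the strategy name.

Bottom

Expected payoff of Top: (2/3)·4 + (1/3)·6 = 14/3.
Expected payoff of Middle: (2/3)·10 + (1/3)·1 = 7.
Expected payoff of Bottom: (2/3)·10 + (1/3)·7 = 9.
The largest is 9, so Player I's best response is Bottom.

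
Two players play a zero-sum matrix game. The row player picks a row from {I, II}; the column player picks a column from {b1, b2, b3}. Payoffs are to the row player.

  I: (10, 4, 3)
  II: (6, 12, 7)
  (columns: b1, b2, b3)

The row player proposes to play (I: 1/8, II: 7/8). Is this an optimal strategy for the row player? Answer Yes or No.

Against b1 this mix gives (1/8)·10 + (7/8)·6 = 13/2.
Against b2 this mix gives (1/8)·4 + (7/8)·12 = 11.
Against b3 this mix gives (1/8)·3 + (7/8)·7 = 13/2.
All of the column player's active replies (b1, b3) yield 13/2, and no column does worse for the row player. The mix makes the column player indifferent and guarantees 13/2, so it is optimal.

Yes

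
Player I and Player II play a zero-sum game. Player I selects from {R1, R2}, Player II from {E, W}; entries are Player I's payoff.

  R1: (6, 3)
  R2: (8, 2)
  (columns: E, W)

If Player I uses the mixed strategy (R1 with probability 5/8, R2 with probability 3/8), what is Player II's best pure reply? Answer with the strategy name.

If Player II plays E, Player I's expected payoff is (5/8)·6 + (3/8)·8 = 27/4.
If Player II plays W, Player I's expected payoff is (5/8)·3 + (3/8)·2 = 21/8.
Player II minimizes Player I's payoff; the smallest is 21/8, so the best response is W.

W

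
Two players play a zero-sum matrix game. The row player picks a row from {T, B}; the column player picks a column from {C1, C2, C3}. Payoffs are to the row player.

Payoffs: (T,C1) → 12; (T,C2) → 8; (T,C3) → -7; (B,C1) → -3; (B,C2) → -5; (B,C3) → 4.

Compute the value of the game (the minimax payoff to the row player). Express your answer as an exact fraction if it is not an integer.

Row minima: T → -7, B → -5; maximin = -5.
Column maxima: C1 → 12, C2 → 8, C3 → 4; minimax = 4.
-5 ≠ 4, so there is no saddle point; optimal play is mixed.
C1 is strictly dominated by C2 (it gives the row player strictly more in every row), so the column player never plays it.
On the remaining 2×2 (T, B vs C2, C3):
Let the row player play T with probability p. Expected payoff against C2: 8p + (-5)(1−p) = 13p − 5; against C3: (-7)p + 4(1−p) = −11p + 4.
Setting these equal: 13p − 5 = −11p + 4 ⇒ 24p = 9 ⇒ p = 3/8, and the value is (13)·(3/8) − 5 = -1/8.
For the column player: with q = P(C2), equating T's and B's payoffs gives 15q − 7 = −9q + 4 ⇒ q = 11/24.

-1/8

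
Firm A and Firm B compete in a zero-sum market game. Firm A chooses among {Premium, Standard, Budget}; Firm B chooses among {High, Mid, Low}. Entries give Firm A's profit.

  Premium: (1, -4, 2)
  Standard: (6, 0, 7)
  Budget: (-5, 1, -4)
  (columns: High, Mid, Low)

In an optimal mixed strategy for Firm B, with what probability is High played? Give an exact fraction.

1/12

Row minima: Premium → -4, Standard → 0, Budget → -5; maximin = 0.
Column maxima: High → 6, Mid → 1, Low → 7; minimax = 1.
0 ≠ 1, so there is no saddle point; optimal play is mixed.
Premium is strictly dominated by Standard, so Firm A never plays it.
Low is strictly dominated by High (it gives Firm A strictly more in every row), so Firm B never plays it.
On the remaining 2×2 (Standard, Budget vs High, Mid):
Let Firm A play Standard with probability p. Expected payoff against High: 6p + (-5)(1−p) = 11p − 5; against Mid: 0p + 1(1−p) = −p + 1.
Setting these equal: 11p − 5 = −p + 1 ⇒ 12p = 6 ⇒ p = 1/2, and the value is (11)·(1/2) − 5 = 1/2.
For Firm B: with q = P(High), equating Standard's and Budget's payoffs gives 6q = −6q + 1 ⇒ q = 1/12.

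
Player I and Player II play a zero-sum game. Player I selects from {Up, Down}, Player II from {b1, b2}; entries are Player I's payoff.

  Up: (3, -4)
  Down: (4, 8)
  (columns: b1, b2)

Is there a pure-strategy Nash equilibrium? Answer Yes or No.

Row minima: Up → -4, Down → 4; maximin = 4.
Column maxima: b1 → 4, b2 → 8; minimax = 4.
maximin = minimax = 4, so a saddle point exists.

Yes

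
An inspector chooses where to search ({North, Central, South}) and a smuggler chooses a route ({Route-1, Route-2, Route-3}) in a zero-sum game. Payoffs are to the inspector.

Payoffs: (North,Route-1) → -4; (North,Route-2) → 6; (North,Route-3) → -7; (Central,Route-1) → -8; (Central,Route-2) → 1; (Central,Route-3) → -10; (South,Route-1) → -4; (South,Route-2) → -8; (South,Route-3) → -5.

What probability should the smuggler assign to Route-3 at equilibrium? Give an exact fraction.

Row minima: North → -7, Central → -10, South → -8; maximin = -7.
Column maxima: Route-1 → -4, Route-2 → 6, Route-3 → -5; minimax = -5.
-7 ≠ -5, so there is no saddle point; optimal play is mixed.
Central is strictly dominated by North, so the inspector never plays it.
Route-1 is strictly dominated by Route-3 (it gives the inspector strictly more in every row), so the smuggler never plays it.
On the remaining 2×2 (North, South vs Route-2, Route-3):
Let the inspector play North with probability p. Expected payoff against Route-2: 6p + (-8)(1−p) = 14p − 8; against Route-3: (-7)p + (-5)(1−p) = −2p − 5.
Setting these equal: 14p − 8 = −2p − 5 ⇒ 16p = 3 ⇒ p = 3/16, and the value is (14)·(3/16) − 8 = -43/8.
For the smuggler: with q = P(Route-2), equating North's and South's payoffs gives 13q − 7 = −3q − 5 ⇒ q = 1/8.

7/8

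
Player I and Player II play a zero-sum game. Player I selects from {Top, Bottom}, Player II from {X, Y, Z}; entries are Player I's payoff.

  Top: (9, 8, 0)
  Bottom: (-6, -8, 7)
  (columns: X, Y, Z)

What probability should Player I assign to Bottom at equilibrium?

8/23

Row minima: Top → 0, Bottom → -8; maximin = 0.
Column maxima: X → 9, Y → 8, Z → 7; minimax = 7.
0 ≠ 7, so there is no saddle point; optimal play is mixed.
X is strictly dominated by Y (it gives Player I strictly more in every row), so Player II never plays it.
On the remaining 2×2 (Top, Bottom vs Y, Z):
Let Player I play Top with probability p. Expected payoff against Y: 8p + (-8)(1−p) = 16p − 8; against Z: 0p + 7(1−p) = −7p + 7.
Setting these equal: 16p − 8 = −7p + 7 ⇒ 23p = 15 ⇒ p = 15/23, and the value is (16)·(15/23) − 8 = 56/23.
For Player II: with q = P(Y), equating Top's and Bottom's payoffs gives 8q = −15q + 7 ⇒ q = 7/23.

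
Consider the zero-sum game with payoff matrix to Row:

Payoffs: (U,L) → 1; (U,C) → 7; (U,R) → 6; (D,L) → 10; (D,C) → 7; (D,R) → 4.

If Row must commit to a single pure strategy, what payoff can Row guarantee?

Row minima: U → 1, D → 4.
The best of these is 4.

4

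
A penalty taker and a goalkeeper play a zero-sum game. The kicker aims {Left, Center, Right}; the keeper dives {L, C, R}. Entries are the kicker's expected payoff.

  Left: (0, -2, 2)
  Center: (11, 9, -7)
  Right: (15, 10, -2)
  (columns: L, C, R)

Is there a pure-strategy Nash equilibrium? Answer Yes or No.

No

Row minima: Left → -2, Center → -7, Right → -2; maximin = -2.
Column maxima: L → 15, C → 10, R → 2; minimax = 2.
-2 ≠ 2, so no pure-strategy equilibrium exists.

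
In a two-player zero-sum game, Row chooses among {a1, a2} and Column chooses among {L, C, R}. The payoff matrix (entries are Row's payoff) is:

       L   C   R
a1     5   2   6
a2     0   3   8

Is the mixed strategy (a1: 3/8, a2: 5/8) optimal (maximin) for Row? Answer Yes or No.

Against L this mix gives (3/8)·5 + (5/8)·0 = 15/8.
Against C this mix gives (3/8)·2 + (5/8)·3 = 21/8.
Against R this mix gives (3/8)·6 + (5/8)·8 = 29/4.
Column will play L, holding Row to 15/8. Shifting weight toward the row that does better against L would raise this floor (the equalizing mix achieves 5/2 against both L and C), so the proposed strategy is not optimal.

No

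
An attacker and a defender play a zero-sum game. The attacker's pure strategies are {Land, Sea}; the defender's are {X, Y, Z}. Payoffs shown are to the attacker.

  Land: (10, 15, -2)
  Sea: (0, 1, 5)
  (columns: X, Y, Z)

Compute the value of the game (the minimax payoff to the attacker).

Row minima: Land → -2, Sea → 0; maximin = 0.
Column maxima: X → 10, Y → 15, Z → 5; minimax = 5.
0 ≠ 5, so there is no saddle point; optimal play is mixed.
Y is strictly dominated by X (it gives the attacker strictly more in every row), so the defender never plays it.
On the remaining 2×2 (Land, Sea vs X, Z):
Let the attacker play Land with probability p. Expected payoff against X: 10p + 0(1−p) = 10p; against Z: (-2)p + 5(1−p) = −7p + 5.
Setting these equal: 10p = −7p + 5 ⇒ 17p = 5 ⇒ p = 5/17, and the value is (10)·(5/17) = 50/17.
For the defender: with q = P(X), equating Land's and Sea's payoffs gives 12q − 2 = −5q + 5 ⇒ q = 7/17.

50/17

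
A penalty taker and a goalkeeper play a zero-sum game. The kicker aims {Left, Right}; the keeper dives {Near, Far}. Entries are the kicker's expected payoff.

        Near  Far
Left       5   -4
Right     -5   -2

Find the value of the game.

-5/2

Row minima: Left → -4, Right → -5; maximin = -4.
Column maxima: Near → 5, Far → -2; minimax = -2.
-4 ≠ -2, so there is no saddle point; optimal play is mixed.
Let the kicker play Left with probability p. Expected payoff against Near: 5p + (-5)(1−p) = 10p − 5; against Far: (-4)p + (-2)(1−p) = −2p − 2.
Setting these equal: 10p − 5 = −2p − 2 ⇒ 12p = 3 ⇒ p = 1/4, and the value is (10)·(1/4) − 5 = -5/2.
For the keeper: with q = P(Near), equating Left's and Right's payoffs gives 9q − 4 = −3q − 2 ⇒ q = 1/6.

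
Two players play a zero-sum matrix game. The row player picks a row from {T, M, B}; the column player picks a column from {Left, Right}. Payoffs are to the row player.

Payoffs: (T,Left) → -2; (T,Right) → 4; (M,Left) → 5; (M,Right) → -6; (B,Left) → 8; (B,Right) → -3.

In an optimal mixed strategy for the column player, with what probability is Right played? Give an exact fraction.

Row minima: T → -2, M → -6, B → -3; maximin = -2.
Column maxima: Left → 8, Right → 4; minimax = 4.
-2 ≠ 4, so there is no saddle point; optimal play is mixed.
M is strictly dominated by B, so the row player never plays it.
On the remaining 2×2 (T, B vs Left, Right):
Let the row player play T with probability p. Expected payoff against Left: (-2)p + 8(1−p) = −10p + 8; against Right: 4p + (-3)(1−p) = 7p − 3.
Setting these equal: −10p + 8 = 7p − 3 ⇒ −17p = -11 ⇒ p = 11/17, and the value is (-10)·(11/17) + 8 = 26/17.
For the column player: with q = P(Left), equating T's and B's payoffs gives −6q + 4 = 11q − 3 ⇒ q = 7/17.

10/17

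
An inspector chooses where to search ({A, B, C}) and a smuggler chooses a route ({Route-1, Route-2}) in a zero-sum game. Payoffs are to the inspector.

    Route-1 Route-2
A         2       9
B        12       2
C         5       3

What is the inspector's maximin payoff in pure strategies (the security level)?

Row minima: A → 2, B → 2, C → 3.
The best of these is 3.

3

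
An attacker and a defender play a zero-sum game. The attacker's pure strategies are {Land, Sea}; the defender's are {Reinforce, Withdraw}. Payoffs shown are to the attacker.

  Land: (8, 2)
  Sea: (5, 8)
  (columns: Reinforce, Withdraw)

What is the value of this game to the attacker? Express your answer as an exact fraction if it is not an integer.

Row minima: Land → 2, Sea → 5; maximin = 5.
Column maxima: Reinforce → 8, Withdraw → 8; minimax = 8.
5 ≠ 8, so there is no saddle point; optimal play is mixed.
Let the attacker play Land with probability p. Expected payoff against Reinforce: 8p + 5(1−p) = 3p + 5; against Withdraw: 2p + 8(1−p) = −6p + 8.
Setting these equal: 3p + 5 = −6p + 8 ⇒ 9p = 3 ⇒ p = 1/3, and the value is (3)·(1/3) + 5 = 6.
For the defender: with q = P(Reinforce), equating Land's and Sea's payoffs gives 6q + 2 = −3q + 8 ⇒ q = 2/3.

6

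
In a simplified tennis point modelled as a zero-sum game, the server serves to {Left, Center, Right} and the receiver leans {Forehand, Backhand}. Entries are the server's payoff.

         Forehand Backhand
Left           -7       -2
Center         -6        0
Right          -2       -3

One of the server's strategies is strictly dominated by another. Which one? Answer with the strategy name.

Center gives a strictly higher payoff than Left against every column: -6 > -7, 0 > -2.
So Left is strictly dominated and the server never plays it.

Left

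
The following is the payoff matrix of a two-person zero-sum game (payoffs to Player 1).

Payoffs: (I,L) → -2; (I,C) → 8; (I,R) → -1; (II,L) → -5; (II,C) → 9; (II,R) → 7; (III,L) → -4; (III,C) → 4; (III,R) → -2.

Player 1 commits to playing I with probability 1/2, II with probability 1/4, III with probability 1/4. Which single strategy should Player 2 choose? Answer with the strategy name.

If Player 2 plays L, Player 1's expected payoff is (1/2)·(-2) + (1/4)·(-5) + (1/4)·(-4) = -13/4.
If Player 2 plays C, Player 1's expected payoff is (1/2)·8 + (1/4)·9 + (1/4)·4 = 29/4.
If Player 2 plays R, Player 1's expected payoff is (1/2)·(-1) + (1/4)·7 + (1/4)·(-2) = 3/4.
Player 2 minimizes Player 1's payoff; the smallest is -13/4, so the best response is L.

L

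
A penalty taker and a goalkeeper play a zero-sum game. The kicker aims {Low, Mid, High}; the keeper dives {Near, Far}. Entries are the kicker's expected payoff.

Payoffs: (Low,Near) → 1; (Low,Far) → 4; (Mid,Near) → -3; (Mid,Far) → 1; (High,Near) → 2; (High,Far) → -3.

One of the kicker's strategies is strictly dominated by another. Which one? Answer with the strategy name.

Mid

Low gives a strictly higher payoff than Mid against every column: 1 > -3, 4 > 1.
So Mid is strictly dominated and the kicker never plays it.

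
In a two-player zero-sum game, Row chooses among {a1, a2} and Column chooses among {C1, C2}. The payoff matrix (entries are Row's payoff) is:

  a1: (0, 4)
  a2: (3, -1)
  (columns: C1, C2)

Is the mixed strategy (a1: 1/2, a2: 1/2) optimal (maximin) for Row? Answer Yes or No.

Yes

Against C1 this mix gives (1/2)·0 + (1/2)·3 = 3/2.
Against C2 this mix gives (1/2)·4 + (1/2)·(-1) = 3/2.
All of Column's active replies (C1, C2) yield 3/2, and no column does worse for Row. The mix makes Column indifferent and guarantees 3/2, so it is optimal.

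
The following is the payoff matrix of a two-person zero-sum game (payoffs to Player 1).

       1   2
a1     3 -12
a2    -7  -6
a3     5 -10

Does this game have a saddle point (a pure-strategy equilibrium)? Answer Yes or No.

Row minima: a1 → -12, a2 → -7, a3 → -10; maximin = -7.
Column maxima: 1 → 5, 2 → -6; minimax = -6.
-7 ≠ -6, so no pure-strategy equilibrium exists.

No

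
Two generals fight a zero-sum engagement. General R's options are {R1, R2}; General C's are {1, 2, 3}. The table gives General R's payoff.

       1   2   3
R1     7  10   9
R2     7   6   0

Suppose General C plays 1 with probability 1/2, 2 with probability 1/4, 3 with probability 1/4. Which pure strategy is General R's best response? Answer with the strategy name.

Expected payoff of R1: (1/2)·7 + (1/4)·10 + (1/4)·9 = 33/4.
Expected payoff of R2: (1/2)·7 + (1/4)·6 + (1/4)·0 = 5.
The largest is 33/4, so General R's best response is R1.

R1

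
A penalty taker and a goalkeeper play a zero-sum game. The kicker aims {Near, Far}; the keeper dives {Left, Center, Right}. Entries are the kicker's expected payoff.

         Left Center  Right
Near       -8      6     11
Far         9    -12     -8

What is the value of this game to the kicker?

Row minima: Near → -8, Far → -12; maximin = -8.
Column maxima: Left → 9, Center → 6, Right → 11; minimax = 6.
-8 ≠ 6, so there is no saddle point; optimal play is mixed.
Right is strictly dominated by Center (it gives the kicker strictly more in every row), so the keeper never plays it.
On the remaining 2×2 (Near, Far vs Left, Center):
Let the kicker play Near with probability p. Expected payoff against Left: (-8)p + 9(1−p) = −17p + 9; against Center: 6p + (-12)(1−p) = 18p − 12.
Setting these equal: −17p + 9 = 18p − 12 ⇒ −35p = -21 ⇒ p = 3/5, and the value is (-17)·(3/5) + 9 = -6/5.
For the keeper: with q = P(Left), equating Near's and Far's payoffs gives −14q + 6 = 21q − 12 ⇒ q = 18/35.

-6/5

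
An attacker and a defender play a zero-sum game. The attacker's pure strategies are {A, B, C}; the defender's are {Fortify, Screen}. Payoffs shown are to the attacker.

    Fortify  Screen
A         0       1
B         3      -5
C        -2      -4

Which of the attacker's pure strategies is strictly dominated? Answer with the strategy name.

A gives a strictly higher payoff than C against every column: 0 > -2, 1 > -4.
So C is strictly dominated and the attacker never plays it.

C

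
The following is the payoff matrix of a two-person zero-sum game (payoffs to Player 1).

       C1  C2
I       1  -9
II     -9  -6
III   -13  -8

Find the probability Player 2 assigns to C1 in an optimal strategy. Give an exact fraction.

3/13

Row minima: I → -9, II → -9, III → -13; maximin = -9.
Column maxima: C1 → 1, C2 → -6; minimax = -6.
-9 ≠ -6, so there is no saddle point; optimal play is mixed.
III is strictly dominated by II, so Player 1 never plays it.
On the remaining 2×2 (I, II vs C1, C2):
Let Player 1 play I with probability p. Expected payoff against C1: 1p + (-9)(1−p) = 10p − 9; against C2: (-9)p + (-6)(1−p) = −3p − 6.
Setting these equal: 10p − 9 = −3p − 6 ⇒ 13p = 3 ⇒ p = 3/13, and the value is (10)·(3/13) − 9 = -87/13.
For Player 2: with q = P(C1), equating I's and II's payoffs gives 10q − 9 = −3q − 6 ⇒ q = 3/13.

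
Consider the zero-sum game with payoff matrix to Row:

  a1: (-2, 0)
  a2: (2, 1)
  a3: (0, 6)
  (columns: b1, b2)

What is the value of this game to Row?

Row minima: a1 → -2, a2 → 1, a3 → 0; maximin = 1.
Column maxima: b1 → 2, b2 → 6; minimax = 2.
1 ≠ 2, so there is no saddle point; optimal play is mixed.
a1 is strictly dominated by a2, so Row never plays it.
On the remaining 2×2 (a2, a3 vs b1, b2):
Let Row play a2 with probability p. Expected payoff against b1: 2p + 0(1−p) = 2p; against b2: 1p + 6(1−p) = −5p + 6.
Setting these equal: 2p = −5p + 6 ⇒ 7p = 6 ⇒ p = 6/7, and the value is (2)·(6/7) = 12/7.
For Column: with q = P(b1), equating a2's and a3's payoffs gives q + 1 = −6q + 6 ⇒ q = 5/7.

12/7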